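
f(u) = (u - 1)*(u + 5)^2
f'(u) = (u - 1)*(2*u + 10) + (u + 5)^2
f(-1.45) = -30.88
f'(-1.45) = -4.79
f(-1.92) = -27.70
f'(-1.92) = -8.50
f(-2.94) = -16.72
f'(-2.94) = -11.99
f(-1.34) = -31.35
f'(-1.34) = -3.73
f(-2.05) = -26.54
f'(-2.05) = -9.29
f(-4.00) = -5.00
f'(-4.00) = -9.00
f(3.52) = 182.93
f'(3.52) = 115.53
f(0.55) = -13.86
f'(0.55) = 25.81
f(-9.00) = -160.00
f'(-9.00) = 96.00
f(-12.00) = -637.00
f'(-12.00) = 231.00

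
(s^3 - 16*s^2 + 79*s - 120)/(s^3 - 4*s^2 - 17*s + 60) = (s - 8)/(s + 4)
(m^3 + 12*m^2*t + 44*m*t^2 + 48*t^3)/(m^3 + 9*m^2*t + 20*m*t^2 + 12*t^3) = (m + 4*t)/(m + t)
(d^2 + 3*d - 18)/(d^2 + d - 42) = (d^2 + 3*d - 18)/(d^2 + d - 42)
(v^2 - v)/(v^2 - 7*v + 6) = v/(v - 6)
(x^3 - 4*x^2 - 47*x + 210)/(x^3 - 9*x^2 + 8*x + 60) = (x + 7)/(x + 2)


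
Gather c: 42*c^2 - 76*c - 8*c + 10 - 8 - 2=42*c^2 - 84*c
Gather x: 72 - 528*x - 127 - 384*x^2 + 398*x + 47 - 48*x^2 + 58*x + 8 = -432*x^2 - 72*x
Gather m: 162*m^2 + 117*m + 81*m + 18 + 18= 162*m^2 + 198*m + 36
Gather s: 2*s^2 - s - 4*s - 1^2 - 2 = 2*s^2 - 5*s - 3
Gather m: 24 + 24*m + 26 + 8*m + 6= 32*m + 56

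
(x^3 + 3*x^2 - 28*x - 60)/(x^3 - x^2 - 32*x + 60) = (x + 2)/(x - 2)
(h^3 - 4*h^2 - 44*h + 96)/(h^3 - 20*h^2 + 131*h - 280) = (h^2 + 4*h - 12)/(h^2 - 12*h + 35)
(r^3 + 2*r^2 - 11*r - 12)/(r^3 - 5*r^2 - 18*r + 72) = (r + 1)/(r - 6)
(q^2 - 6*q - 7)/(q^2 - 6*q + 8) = (q^2 - 6*q - 7)/(q^2 - 6*q + 8)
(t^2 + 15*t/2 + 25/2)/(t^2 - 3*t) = (2*t^2 + 15*t + 25)/(2*t*(t - 3))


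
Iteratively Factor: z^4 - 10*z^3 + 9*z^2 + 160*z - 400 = (z + 4)*(z^3 - 14*z^2 + 65*z - 100) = (z - 5)*(z + 4)*(z^2 - 9*z + 20) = (z - 5)^2*(z + 4)*(z - 4)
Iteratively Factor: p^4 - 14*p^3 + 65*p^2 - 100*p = (p - 5)*(p^3 - 9*p^2 + 20*p) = (p - 5)*(p - 4)*(p^2 - 5*p) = (p - 5)^2*(p - 4)*(p)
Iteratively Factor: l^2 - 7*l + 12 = (l - 4)*(l - 3)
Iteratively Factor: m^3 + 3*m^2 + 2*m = (m)*(m^2 + 3*m + 2) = m*(m + 1)*(m + 2)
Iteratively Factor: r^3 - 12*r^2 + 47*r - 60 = (r - 3)*(r^2 - 9*r + 20) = (r - 5)*(r - 3)*(r - 4)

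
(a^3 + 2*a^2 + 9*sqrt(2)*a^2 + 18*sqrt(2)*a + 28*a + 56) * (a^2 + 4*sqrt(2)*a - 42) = a^5 + 2*a^4 + 13*sqrt(2)*a^4 + 26*sqrt(2)*a^3 + 58*a^3 - 266*sqrt(2)*a^2 + 116*a^2 - 1176*a - 532*sqrt(2)*a - 2352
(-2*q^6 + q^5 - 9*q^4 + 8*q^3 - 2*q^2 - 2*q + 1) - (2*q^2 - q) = -2*q^6 + q^5 - 9*q^4 + 8*q^3 - 4*q^2 - q + 1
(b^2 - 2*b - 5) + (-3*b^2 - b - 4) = -2*b^2 - 3*b - 9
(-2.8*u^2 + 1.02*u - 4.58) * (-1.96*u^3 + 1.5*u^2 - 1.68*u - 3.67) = 5.488*u^5 - 6.1992*u^4 + 15.2108*u^3 + 1.6924*u^2 + 3.951*u + 16.8086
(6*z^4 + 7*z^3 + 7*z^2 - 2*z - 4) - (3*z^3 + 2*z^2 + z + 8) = 6*z^4 + 4*z^3 + 5*z^2 - 3*z - 12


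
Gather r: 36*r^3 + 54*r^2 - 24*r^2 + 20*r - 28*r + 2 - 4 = 36*r^3 + 30*r^2 - 8*r - 2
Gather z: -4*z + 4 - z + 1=5 - 5*z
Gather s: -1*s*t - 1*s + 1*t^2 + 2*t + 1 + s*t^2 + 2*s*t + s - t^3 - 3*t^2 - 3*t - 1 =s*(t^2 + t) - t^3 - 2*t^2 - t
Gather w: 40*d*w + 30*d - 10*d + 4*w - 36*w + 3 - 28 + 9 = 20*d + w*(40*d - 32) - 16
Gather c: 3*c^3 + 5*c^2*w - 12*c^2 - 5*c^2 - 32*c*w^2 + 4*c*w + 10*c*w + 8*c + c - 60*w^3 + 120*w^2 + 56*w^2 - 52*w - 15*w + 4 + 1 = 3*c^3 + c^2*(5*w - 17) + c*(-32*w^2 + 14*w + 9) - 60*w^3 + 176*w^2 - 67*w + 5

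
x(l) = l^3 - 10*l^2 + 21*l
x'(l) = 3*l^2 - 20*l + 21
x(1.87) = 10.84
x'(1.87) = -5.91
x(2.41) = 6.53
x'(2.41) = -9.78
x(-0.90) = -27.73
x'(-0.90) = 41.43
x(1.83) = 11.07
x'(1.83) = -5.55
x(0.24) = 4.48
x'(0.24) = 16.37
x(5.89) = -18.89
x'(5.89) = 7.28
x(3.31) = -3.79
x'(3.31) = -12.33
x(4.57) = -17.44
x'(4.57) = -7.75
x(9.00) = 108.00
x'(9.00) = 84.00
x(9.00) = 108.00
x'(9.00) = 84.00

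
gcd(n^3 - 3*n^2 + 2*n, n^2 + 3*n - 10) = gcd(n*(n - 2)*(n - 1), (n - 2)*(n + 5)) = n - 2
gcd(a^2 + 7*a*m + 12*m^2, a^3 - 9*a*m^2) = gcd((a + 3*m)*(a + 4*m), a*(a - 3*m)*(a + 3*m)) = a + 3*m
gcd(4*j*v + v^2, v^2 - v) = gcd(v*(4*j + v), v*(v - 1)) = v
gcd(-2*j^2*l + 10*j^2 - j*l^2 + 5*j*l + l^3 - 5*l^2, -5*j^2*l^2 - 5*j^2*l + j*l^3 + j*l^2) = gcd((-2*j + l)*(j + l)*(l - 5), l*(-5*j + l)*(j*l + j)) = 1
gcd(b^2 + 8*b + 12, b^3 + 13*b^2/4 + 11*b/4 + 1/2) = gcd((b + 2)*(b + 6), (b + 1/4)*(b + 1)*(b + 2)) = b + 2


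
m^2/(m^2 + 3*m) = m/(m + 3)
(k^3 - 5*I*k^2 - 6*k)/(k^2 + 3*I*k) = (k^2 - 5*I*k - 6)/(k + 3*I)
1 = 1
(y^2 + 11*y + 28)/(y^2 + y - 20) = (y^2 + 11*y + 28)/(y^2 + y - 20)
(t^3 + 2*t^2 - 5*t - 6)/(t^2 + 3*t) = t - 1 - 2/t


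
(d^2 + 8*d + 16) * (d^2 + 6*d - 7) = d^4 + 14*d^3 + 57*d^2 + 40*d - 112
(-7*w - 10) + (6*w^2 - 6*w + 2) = 6*w^2 - 13*w - 8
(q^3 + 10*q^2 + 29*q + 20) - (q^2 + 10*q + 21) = q^3 + 9*q^2 + 19*q - 1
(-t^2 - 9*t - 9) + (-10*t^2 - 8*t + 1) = -11*t^2 - 17*t - 8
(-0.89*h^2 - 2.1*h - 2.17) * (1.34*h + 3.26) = -1.1926*h^3 - 5.7154*h^2 - 9.7538*h - 7.0742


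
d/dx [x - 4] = 1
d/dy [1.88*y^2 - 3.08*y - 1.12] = 3.76*y - 3.08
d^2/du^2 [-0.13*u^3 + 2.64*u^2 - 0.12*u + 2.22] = 5.28 - 0.78*u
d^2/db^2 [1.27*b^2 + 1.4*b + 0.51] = 2.54000000000000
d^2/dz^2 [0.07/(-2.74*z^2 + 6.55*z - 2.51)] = (1.051064*z^2 - 2.51258*z - 0.07*(5.48*z - 6.55)*(10.96*z - 13.1) + 0.962836)/(2.74*z^2 - 6.55*z + 2.51)^3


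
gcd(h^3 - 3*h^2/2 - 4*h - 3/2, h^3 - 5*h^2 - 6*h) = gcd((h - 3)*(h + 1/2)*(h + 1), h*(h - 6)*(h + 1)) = h + 1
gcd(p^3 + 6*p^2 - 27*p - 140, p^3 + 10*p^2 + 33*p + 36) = p + 4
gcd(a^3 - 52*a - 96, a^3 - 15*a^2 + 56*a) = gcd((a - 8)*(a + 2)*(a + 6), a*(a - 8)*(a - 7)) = a - 8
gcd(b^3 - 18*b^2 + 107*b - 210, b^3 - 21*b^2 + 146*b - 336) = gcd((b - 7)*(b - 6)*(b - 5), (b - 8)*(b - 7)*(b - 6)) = b^2 - 13*b + 42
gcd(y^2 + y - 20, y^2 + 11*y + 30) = y + 5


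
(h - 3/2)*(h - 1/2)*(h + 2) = h^3 - 13*h/4 + 3/2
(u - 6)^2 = u^2 - 12*u + 36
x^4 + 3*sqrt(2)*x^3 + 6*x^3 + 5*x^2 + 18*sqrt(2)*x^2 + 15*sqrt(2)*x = x*(x + 1)*(x + 5)*(x + 3*sqrt(2))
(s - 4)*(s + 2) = s^2 - 2*s - 8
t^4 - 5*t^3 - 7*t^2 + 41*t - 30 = (t - 5)*(t - 2)*(t - 1)*(t + 3)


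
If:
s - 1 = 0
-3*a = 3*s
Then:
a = -1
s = 1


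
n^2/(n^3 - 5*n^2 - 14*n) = n/(n^2 - 5*n - 14)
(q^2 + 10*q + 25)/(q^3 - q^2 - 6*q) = (q^2 + 10*q + 25)/(q*(q^2 - q - 6))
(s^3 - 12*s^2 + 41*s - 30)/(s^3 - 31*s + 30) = (s - 6)/(s + 6)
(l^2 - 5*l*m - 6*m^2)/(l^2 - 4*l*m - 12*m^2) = (l + m)/(l + 2*m)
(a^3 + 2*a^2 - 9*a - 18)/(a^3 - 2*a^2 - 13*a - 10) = (a^2 - 9)/(a^2 - 4*a - 5)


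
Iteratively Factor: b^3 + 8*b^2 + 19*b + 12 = (b + 4)*(b^2 + 4*b + 3) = (b + 1)*(b + 4)*(b + 3)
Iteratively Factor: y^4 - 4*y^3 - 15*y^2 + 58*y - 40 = (y + 4)*(y^3 - 8*y^2 + 17*y - 10) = (y - 1)*(y + 4)*(y^2 - 7*y + 10) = (y - 5)*(y - 1)*(y + 4)*(y - 2)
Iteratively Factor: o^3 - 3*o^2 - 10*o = (o - 5)*(o^2 + 2*o) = (o - 5)*(o + 2)*(o)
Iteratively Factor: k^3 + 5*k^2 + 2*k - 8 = (k + 2)*(k^2 + 3*k - 4) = (k - 1)*(k + 2)*(k + 4)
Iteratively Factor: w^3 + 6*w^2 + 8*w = (w)*(w^2 + 6*w + 8) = w*(w + 2)*(w + 4)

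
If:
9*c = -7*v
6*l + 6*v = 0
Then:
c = -7*v/9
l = -v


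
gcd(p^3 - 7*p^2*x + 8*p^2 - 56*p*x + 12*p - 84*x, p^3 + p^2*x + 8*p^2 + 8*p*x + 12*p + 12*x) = p^2 + 8*p + 12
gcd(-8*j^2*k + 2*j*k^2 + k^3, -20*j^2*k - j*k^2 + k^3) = 4*j*k + k^2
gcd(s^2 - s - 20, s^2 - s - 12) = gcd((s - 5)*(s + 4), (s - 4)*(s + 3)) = 1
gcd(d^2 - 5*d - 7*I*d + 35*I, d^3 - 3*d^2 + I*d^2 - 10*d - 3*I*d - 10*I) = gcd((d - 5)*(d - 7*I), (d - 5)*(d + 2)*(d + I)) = d - 5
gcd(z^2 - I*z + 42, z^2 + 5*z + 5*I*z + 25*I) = 1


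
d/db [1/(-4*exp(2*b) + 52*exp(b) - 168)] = (2*exp(b) - 13)*exp(b)/(4*(exp(2*b) - 13*exp(b) + 42)^2)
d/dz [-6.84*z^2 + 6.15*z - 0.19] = 6.15 - 13.68*z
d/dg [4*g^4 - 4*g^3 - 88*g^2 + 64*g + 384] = 16*g^3 - 12*g^2 - 176*g + 64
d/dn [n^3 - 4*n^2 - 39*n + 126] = 3*n^2 - 8*n - 39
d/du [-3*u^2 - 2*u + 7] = -6*u - 2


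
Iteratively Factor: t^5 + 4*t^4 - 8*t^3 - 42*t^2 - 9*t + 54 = (t + 3)*(t^4 + t^3 - 11*t^2 - 9*t + 18) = (t - 1)*(t + 3)*(t^3 + 2*t^2 - 9*t - 18) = (t - 1)*(t + 2)*(t + 3)*(t^2 - 9) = (t - 1)*(t + 2)*(t + 3)^2*(t - 3)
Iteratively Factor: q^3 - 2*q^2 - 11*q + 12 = (q + 3)*(q^2 - 5*q + 4) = (q - 1)*(q + 3)*(q - 4)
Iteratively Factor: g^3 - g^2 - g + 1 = (g - 1)*(g^2 - 1) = (g - 1)*(g + 1)*(g - 1)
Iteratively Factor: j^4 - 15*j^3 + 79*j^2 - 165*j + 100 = (j - 4)*(j^3 - 11*j^2 + 35*j - 25) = (j - 5)*(j - 4)*(j^2 - 6*j + 5) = (j - 5)*(j - 4)*(j - 1)*(j - 5)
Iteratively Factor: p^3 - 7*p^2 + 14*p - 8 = (p - 4)*(p^2 - 3*p + 2) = (p - 4)*(p - 2)*(p - 1)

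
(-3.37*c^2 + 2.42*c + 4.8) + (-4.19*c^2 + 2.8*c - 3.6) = -7.56*c^2 + 5.22*c + 1.2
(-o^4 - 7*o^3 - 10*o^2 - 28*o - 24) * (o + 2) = -o^5 - 9*o^4 - 24*o^3 - 48*o^2 - 80*o - 48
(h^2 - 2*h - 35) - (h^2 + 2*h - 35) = -4*h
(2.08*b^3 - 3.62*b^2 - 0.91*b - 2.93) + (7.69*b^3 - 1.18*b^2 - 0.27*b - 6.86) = 9.77*b^3 - 4.8*b^2 - 1.18*b - 9.79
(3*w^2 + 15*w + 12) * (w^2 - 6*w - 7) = 3*w^4 - 3*w^3 - 99*w^2 - 177*w - 84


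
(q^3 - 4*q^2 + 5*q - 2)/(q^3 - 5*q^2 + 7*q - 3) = (q - 2)/(q - 3)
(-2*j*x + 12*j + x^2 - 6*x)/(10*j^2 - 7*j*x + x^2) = (x - 6)/(-5*j + x)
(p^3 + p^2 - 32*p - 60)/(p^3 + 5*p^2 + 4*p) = (p^3 + p^2 - 32*p - 60)/(p*(p^2 + 5*p + 4))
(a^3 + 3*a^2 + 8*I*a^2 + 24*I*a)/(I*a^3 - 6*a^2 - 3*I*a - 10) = a*(-I*a^2 + a*(8 - 3*I) + 24)/(a^3 + 6*I*a^2 - 3*a + 10*I)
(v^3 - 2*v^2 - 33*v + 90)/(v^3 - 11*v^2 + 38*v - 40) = (v^2 + 3*v - 18)/(v^2 - 6*v + 8)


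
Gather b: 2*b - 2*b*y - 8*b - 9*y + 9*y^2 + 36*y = b*(-2*y - 6) + 9*y^2 + 27*y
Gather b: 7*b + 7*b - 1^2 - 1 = 14*b - 2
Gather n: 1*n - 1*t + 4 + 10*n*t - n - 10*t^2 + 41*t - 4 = 10*n*t - 10*t^2 + 40*t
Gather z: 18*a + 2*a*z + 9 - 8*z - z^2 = 18*a - z^2 + z*(2*a - 8) + 9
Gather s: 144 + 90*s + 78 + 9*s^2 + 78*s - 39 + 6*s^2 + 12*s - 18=15*s^2 + 180*s + 165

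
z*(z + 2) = z^2 + 2*z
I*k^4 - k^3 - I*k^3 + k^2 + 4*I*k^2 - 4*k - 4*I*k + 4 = (k - 2*I)*(k + I)*(k + 2*I)*(I*k - I)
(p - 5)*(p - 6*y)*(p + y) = p^3 - 5*p^2*y - 5*p^2 - 6*p*y^2 + 25*p*y + 30*y^2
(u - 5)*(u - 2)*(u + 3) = u^3 - 4*u^2 - 11*u + 30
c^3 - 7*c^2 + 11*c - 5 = (c - 5)*(c - 1)^2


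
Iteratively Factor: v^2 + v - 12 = (v - 3)*(v + 4)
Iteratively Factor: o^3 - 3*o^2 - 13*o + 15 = (o - 1)*(o^2 - 2*o - 15) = (o - 1)*(o + 3)*(o - 5)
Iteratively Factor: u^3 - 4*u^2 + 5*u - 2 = (u - 1)*(u^2 - 3*u + 2) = (u - 1)^2*(u - 2)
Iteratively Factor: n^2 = (n)*(n)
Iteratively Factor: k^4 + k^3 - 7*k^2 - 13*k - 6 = (k + 1)*(k^3 - 7*k - 6) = (k + 1)^2*(k^2 - k - 6) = (k + 1)^2*(k + 2)*(k - 3)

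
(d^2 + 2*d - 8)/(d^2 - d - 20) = (d - 2)/(d - 5)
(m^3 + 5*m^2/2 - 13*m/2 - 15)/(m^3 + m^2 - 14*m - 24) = (m - 5/2)/(m - 4)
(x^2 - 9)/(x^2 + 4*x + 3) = (x - 3)/(x + 1)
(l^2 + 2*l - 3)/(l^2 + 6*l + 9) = (l - 1)/(l + 3)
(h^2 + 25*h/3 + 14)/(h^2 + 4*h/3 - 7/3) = (h + 6)/(h - 1)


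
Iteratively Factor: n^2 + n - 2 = (n + 2)*(n - 1)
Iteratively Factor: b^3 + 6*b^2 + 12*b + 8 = (b + 2)*(b^2 + 4*b + 4) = (b + 2)^2*(b + 2)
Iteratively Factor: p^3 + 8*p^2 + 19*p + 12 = (p + 1)*(p^2 + 7*p + 12) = (p + 1)*(p + 4)*(p + 3)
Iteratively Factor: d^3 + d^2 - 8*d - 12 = (d + 2)*(d^2 - d - 6) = (d - 3)*(d + 2)*(d + 2)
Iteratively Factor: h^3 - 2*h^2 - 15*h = (h)*(h^2 - 2*h - 15) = h*(h + 3)*(h - 5)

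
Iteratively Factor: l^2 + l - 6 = (l - 2)*(l + 3)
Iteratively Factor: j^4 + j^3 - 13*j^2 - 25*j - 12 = (j - 4)*(j^3 + 5*j^2 + 7*j + 3) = (j - 4)*(j + 1)*(j^2 + 4*j + 3) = (j - 4)*(j + 1)*(j + 3)*(j + 1)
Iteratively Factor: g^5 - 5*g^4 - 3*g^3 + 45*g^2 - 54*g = (g - 2)*(g^4 - 3*g^3 - 9*g^2 + 27*g) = g*(g - 2)*(g^3 - 3*g^2 - 9*g + 27) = g*(g - 2)*(g + 3)*(g^2 - 6*g + 9) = g*(g - 3)*(g - 2)*(g + 3)*(g - 3)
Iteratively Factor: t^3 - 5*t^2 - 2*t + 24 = (t - 4)*(t^2 - t - 6) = (t - 4)*(t + 2)*(t - 3)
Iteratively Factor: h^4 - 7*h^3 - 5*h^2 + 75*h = (h - 5)*(h^3 - 2*h^2 - 15*h) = (h - 5)*(h + 3)*(h^2 - 5*h) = (h - 5)^2*(h + 3)*(h)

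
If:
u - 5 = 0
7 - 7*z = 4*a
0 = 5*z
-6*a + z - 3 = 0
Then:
No Solution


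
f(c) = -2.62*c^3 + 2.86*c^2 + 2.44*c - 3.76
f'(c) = -7.86*c^2 + 5.72*c + 2.44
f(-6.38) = 777.49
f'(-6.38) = -353.99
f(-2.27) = 36.08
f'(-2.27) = -51.05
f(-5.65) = 546.30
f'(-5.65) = -280.79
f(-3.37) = 120.77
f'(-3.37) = -106.10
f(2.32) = -15.42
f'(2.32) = -26.60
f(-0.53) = -3.86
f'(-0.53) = -2.80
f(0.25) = -3.01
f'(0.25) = 3.38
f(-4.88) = 356.92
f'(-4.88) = -212.65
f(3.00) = -41.44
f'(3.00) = -51.14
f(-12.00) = 4906.16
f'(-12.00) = -1198.04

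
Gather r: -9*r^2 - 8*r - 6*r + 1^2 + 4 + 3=-9*r^2 - 14*r + 8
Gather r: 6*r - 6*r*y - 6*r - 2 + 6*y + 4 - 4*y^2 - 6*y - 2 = -6*r*y - 4*y^2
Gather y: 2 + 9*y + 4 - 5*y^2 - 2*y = -5*y^2 + 7*y + 6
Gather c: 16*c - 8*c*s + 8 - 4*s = c*(16 - 8*s) - 4*s + 8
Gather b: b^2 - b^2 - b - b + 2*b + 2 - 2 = 0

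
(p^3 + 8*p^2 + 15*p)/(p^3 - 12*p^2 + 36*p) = (p^2 + 8*p + 15)/(p^2 - 12*p + 36)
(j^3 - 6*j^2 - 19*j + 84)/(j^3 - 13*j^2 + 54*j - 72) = (j^2 - 3*j - 28)/(j^2 - 10*j + 24)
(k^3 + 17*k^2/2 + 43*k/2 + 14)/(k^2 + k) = k + 15/2 + 14/k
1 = 1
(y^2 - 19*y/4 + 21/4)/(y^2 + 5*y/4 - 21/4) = (y - 3)/(y + 3)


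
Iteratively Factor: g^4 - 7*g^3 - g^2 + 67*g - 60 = (g - 1)*(g^3 - 6*g^2 - 7*g + 60) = (g - 1)*(g + 3)*(g^2 - 9*g + 20) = (g - 5)*(g - 1)*(g + 3)*(g - 4)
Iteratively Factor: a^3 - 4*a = (a + 2)*(a^2 - 2*a) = a*(a + 2)*(a - 2)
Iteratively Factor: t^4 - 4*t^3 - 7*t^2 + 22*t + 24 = (t - 4)*(t^3 - 7*t - 6) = (t - 4)*(t + 2)*(t^2 - 2*t - 3) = (t - 4)*(t - 3)*(t + 2)*(t + 1)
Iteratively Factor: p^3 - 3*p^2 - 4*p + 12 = (p - 3)*(p^2 - 4) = (p - 3)*(p + 2)*(p - 2)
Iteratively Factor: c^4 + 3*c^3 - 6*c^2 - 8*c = (c + 4)*(c^3 - c^2 - 2*c) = (c + 1)*(c + 4)*(c^2 - 2*c) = (c - 2)*(c + 1)*(c + 4)*(c)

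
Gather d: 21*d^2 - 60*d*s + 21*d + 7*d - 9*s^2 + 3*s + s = 21*d^2 + d*(28 - 60*s) - 9*s^2 + 4*s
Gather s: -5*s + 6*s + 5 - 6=s - 1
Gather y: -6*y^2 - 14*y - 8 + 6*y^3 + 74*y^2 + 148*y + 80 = 6*y^3 + 68*y^2 + 134*y + 72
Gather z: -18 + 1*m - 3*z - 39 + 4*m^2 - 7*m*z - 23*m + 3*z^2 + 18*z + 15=4*m^2 - 22*m + 3*z^2 + z*(15 - 7*m) - 42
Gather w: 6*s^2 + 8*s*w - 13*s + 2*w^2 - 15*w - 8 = 6*s^2 - 13*s + 2*w^2 + w*(8*s - 15) - 8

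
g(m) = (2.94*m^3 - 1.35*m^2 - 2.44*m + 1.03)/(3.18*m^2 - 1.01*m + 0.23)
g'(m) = (1.01 - 6.36*m)*(2.94*m^3 - 1.35*m^2 - 2.44*m + 1.03)/(3.18*m^2 - 1.01*m + 0.23)^2 + (8.82*m^2 - 2.7*m - 2.44)/(3.18*m^2 - 1.01*m + 0.23) = (9.3492*m^4 - 5.9388*m^3 + 11.1513*m^2 - 7.1718*m + 0.4791)/(10.1124*m^4 - 6.4236*m^3 + 2.4829*m^2 - 0.4646*m + 0.0529)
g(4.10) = 3.45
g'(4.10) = 0.97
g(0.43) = -0.09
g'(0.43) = -4.72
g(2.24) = 1.57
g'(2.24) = 1.08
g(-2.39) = -1.97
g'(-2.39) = 1.08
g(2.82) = 2.18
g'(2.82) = 1.03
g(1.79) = 1.07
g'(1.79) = 1.15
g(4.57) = 3.91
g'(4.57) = 0.96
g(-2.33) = -1.90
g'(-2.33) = 1.09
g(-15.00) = -13.94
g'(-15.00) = 0.93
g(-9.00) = -8.35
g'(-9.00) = 0.94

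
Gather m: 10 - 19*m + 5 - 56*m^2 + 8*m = -56*m^2 - 11*m + 15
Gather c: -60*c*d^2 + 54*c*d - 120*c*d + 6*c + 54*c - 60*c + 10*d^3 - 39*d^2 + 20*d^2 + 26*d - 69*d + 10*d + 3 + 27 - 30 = c*(-60*d^2 - 66*d) + 10*d^3 - 19*d^2 - 33*d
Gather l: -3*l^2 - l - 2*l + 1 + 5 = -3*l^2 - 3*l + 6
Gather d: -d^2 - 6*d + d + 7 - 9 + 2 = -d^2 - 5*d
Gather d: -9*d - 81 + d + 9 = -8*d - 72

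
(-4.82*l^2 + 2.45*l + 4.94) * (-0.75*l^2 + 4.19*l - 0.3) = 3.615*l^4 - 22.0333*l^3 + 8.0065*l^2 + 19.9636*l - 1.482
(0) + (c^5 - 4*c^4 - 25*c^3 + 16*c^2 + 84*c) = c^5 - 4*c^4 - 25*c^3 + 16*c^2 + 84*c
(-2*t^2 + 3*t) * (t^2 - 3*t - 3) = -2*t^4 + 9*t^3 - 3*t^2 - 9*t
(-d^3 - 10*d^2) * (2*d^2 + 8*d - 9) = -2*d^5 - 28*d^4 - 71*d^3 + 90*d^2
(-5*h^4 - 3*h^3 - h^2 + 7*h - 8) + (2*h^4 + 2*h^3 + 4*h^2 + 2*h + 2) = -3*h^4 - h^3 + 3*h^2 + 9*h - 6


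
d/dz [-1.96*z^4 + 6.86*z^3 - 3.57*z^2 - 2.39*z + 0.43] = -7.84*z^3 + 20.58*z^2 - 7.14*z - 2.39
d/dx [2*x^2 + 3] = 4*x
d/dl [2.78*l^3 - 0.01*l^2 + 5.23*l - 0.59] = 8.34*l^2 - 0.02*l + 5.23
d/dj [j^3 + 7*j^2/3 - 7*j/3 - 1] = 3*j^2 + 14*j/3 - 7/3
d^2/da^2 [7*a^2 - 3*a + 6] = 14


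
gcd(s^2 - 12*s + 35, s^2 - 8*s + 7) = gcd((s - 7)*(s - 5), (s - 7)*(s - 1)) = s - 7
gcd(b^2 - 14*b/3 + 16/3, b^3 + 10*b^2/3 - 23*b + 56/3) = b - 8/3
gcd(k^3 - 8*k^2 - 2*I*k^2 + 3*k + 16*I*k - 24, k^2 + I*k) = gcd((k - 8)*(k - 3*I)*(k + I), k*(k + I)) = k + I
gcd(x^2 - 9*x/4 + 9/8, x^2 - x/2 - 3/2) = x - 3/2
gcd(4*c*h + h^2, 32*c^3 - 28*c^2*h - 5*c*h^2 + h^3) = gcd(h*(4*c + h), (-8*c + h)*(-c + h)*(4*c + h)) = 4*c + h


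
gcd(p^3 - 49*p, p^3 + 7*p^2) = p^2 + 7*p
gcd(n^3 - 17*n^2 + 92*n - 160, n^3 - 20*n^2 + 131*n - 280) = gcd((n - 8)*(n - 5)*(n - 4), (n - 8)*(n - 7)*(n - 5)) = n^2 - 13*n + 40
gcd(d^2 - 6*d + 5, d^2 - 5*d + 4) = d - 1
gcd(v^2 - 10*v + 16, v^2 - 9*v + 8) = v - 8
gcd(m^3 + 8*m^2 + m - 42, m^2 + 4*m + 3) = m + 3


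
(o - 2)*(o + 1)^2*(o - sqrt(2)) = o^4 - sqrt(2)*o^3 - 3*o^2 - 2*o + 3*sqrt(2)*o + 2*sqrt(2)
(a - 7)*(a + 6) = a^2 - a - 42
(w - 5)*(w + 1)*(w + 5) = w^3 + w^2 - 25*w - 25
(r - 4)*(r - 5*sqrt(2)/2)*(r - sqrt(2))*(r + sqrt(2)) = r^4 - 4*r^3 - 5*sqrt(2)*r^3/2 - 2*r^2 + 10*sqrt(2)*r^2 + 5*sqrt(2)*r + 8*r - 20*sqrt(2)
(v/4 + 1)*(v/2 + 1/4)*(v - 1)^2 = v^4/8 + 5*v^3/16 - 3*v^2/4 + v/16 + 1/4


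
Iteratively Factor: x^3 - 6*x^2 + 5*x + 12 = (x - 4)*(x^2 - 2*x - 3) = (x - 4)*(x + 1)*(x - 3)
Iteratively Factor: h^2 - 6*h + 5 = (h - 1)*(h - 5)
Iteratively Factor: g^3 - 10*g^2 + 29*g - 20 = (g - 5)*(g^2 - 5*g + 4) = (g - 5)*(g - 1)*(g - 4)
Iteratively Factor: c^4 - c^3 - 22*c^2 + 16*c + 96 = (c + 2)*(c^3 - 3*c^2 - 16*c + 48) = (c + 2)*(c + 4)*(c^2 - 7*c + 12) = (c - 3)*(c + 2)*(c + 4)*(c - 4)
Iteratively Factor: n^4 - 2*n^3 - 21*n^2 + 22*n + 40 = (n - 2)*(n^3 - 21*n - 20) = (n - 2)*(n + 1)*(n^2 - n - 20) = (n - 5)*(n - 2)*(n + 1)*(n + 4)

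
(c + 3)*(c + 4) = c^2 + 7*c + 12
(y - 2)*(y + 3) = y^2 + y - 6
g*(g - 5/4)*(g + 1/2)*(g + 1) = g^4 + g^3/4 - 11*g^2/8 - 5*g/8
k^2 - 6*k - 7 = (k - 7)*(k + 1)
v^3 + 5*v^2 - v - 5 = (v - 1)*(v + 1)*(v + 5)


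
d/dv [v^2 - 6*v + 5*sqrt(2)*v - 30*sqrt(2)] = 2*v - 6 + 5*sqrt(2)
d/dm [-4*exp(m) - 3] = -4*exp(m)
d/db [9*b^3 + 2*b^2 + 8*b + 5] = 27*b^2 + 4*b + 8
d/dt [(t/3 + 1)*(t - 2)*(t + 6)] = t*(3*t + 14)/3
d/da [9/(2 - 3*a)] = 27/(3*a - 2)^2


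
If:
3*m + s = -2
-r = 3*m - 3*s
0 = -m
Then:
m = 0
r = -6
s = -2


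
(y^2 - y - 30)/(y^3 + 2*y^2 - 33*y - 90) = 1/(y + 3)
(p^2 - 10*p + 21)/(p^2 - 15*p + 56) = (p - 3)/(p - 8)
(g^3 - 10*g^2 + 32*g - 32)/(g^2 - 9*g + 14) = (g^2 - 8*g + 16)/(g - 7)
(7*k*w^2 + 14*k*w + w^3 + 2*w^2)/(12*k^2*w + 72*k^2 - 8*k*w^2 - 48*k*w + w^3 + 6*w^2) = w*(7*k*w + 14*k + w^2 + 2*w)/(12*k^2*w + 72*k^2 - 8*k*w^2 - 48*k*w + w^3 + 6*w^2)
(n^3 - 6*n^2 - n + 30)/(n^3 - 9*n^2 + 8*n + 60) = (n - 3)/(n - 6)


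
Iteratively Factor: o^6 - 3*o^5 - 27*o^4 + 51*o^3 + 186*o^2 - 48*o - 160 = (o + 2)*(o^5 - 5*o^4 - 17*o^3 + 85*o^2 + 16*o - 80) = (o - 5)*(o + 2)*(o^4 - 17*o^2 + 16) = (o - 5)*(o + 2)*(o + 4)*(o^3 - 4*o^2 - o + 4) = (o - 5)*(o - 4)*(o + 2)*(o + 4)*(o^2 - 1) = (o - 5)*(o - 4)*(o + 1)*(o + 2)*(o + 4)*(o - 1)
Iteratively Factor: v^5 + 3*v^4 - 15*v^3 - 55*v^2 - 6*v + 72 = (v + 3)*(v^4 - 15*v^2 - 10*v + 24) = (v - 1)*(v + 3)*(v^3 + v^2 - 14*v - 24) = (v - 1)*(v + 2)*(v + 3)*(v^2 - v - 12) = (v - 4)*(v - 1)*(v + 2)*(v + 3)*(v + 3)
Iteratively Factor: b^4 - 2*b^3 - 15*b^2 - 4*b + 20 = (b - 1)*(b^3 - b^2 - 16*b - 20) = (b - 1)*(b + 2)*(b^2 - 3*b - 10) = (b - 1)*(b + 2)^2*(b - 5)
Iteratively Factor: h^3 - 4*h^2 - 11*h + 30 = (h - 2)*(h^2 - 2*h - 15) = (h - 2)*(h + 3)*(h - 5)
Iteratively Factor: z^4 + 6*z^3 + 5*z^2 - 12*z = (z)*(z^3 + 6*z^2 + 5*z - 12) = z*(z + 3)*(z^2 + 3*z - 4) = z*(z + 3)*(z + 4)*(z - 1)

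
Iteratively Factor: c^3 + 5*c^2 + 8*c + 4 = (c + 2)*(c^2 + 3*c + 2) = (c + 2)^2*(c + 1)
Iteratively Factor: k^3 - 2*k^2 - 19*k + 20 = (k - 5)*(k^2 + 3*k - 4) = (k - 5)*(k - 1)*(k + 4)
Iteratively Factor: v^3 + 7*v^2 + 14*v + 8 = (v + 4)*(v^2 + 3*v + 2) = (v + 2)*(v + 4)*(v + 1)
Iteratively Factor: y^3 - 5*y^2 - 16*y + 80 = (y + 4)*(y^2 - 9*y + 20) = (y - 4)*(y + 4)*(y - 5)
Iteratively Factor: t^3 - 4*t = (t + 2)*(t^2 - 2*t) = (t - 2)*(t + 2)*(t)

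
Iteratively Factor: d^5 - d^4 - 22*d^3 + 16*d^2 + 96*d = (d + 4)*(d^4 - 5*d^3 - 2*d^2 + 24*d) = (d + 2)*(d + 4)*(d^3 - 7*d^2 + 12*d) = (d - 3)*(d + 2)*(d + 4)*(d^2 - 4*d) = d*(d - 3)*(d + 2)*(d + 4)*(d - 4)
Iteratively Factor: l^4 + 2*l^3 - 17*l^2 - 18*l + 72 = (l + 4)*(l^3 - 2*l^2 - 9*l + 18) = (l + 3)*(l + 4)*(l^2 - 5*l + 6) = (l - 3)*(l + 3)*(l + 4)*(l - 2)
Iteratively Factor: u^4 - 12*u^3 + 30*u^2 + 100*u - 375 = (u - 5)*(u^3 - 7*u^2 - 5*u + 75) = (u - 5)^2*(u^2 - 2*u - 15) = (u - 5)^2*(u + 3)*(u - 5)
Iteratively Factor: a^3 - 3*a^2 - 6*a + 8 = (a - 4)*(a^2 + a - 2) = (a - 4)*(a + 2)*(a - 1)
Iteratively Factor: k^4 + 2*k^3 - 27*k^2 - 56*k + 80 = (k + 4)*(k^3 - 2*k^2 - 19*k + 20) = (k + 4)^2*(k^2 - 6*k + 5) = (k - 5)*(k + 4)^2*(k - 1)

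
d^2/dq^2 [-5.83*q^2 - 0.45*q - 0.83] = -11.6600000000000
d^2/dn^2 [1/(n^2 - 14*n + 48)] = 2*(-n^2 + 14*n + 4*(n - 7)^2 - 48)/(n^2 - 14*n + 48)^3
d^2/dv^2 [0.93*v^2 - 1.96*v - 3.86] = 1.86000000000000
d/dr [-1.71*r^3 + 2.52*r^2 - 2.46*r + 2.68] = -5.13*r^2 + 5.04*r - 2.46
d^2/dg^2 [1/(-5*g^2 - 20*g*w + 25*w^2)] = 2*(g^2 + 4*g*w - 5*w^2 - 4*(g + 2*w)^2)/(5*(g^2 + 4*g*w - 5*w^2)^3)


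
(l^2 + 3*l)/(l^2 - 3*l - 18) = l/(l - 6)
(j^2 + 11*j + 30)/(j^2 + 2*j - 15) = (j + 6)/(j - 3)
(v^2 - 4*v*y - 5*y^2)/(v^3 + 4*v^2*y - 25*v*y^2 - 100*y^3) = (v + y)/(v^2 + 9*v*y + 20*y^2)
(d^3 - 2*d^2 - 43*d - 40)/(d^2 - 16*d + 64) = (d^2 + 6*d + 5)/(d - 8)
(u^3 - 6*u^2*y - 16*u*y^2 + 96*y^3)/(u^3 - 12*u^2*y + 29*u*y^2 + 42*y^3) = (-u^2 + 16*y^2)/(-u^2 + 6*u*y + 7*y^2)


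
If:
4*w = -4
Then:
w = -1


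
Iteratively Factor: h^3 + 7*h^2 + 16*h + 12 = (h + 2)*(h^2 + 5*h + 6) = (h + 2)^2*(h + 3)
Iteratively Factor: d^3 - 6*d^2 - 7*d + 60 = (d - 4)*(d^2 - 2*d - 15) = (d - 4)*(d + 3)*(d - 5)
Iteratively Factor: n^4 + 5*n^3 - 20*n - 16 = (n - 2)*(n^3 + 7*n^2 + 14*n + 8) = (n - 2)*(n + 4)*(n^2 + 3*n + 2) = (n - 2)*(n + 1)*(n + 4)*(n + 2)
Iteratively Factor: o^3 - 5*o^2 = (o)*(o^2 - 5*o) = o*(o - 5)*(o)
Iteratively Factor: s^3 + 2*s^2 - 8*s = (s - 2)*(s^2 + 4*s) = (s - 2)*(s + 4)*(s)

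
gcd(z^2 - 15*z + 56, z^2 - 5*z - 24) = z - 8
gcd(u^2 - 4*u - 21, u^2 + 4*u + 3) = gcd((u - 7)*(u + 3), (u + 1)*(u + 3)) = u + 3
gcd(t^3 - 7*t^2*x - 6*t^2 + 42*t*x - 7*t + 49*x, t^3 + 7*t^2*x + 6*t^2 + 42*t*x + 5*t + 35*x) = t + 1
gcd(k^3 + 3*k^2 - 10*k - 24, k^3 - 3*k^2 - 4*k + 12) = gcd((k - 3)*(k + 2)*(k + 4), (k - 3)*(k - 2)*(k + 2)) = k^2 - k - 6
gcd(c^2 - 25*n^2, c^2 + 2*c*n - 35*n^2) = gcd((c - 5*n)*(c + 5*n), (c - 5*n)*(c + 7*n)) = c - 5*n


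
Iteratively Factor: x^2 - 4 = (x - 2)*(x + 2)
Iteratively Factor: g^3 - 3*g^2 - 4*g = (g - 4)*(g^2 + g) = g*(g - 4)*(g + 1)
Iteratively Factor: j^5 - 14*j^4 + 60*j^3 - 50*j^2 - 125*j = (j - 5)*(j^4 - 9*j^3 + 15*j^2 + 25*j) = (j - 5)*(j + 1)*(j^3 - 10*j^2 + 25*j) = (j - 5)^2*(j + 1)*(j^2 - 5*j) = (j - 5)^3*(j + 1)*(j)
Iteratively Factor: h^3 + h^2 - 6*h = (h + 3)*(h^2 - 2*h) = (h - 2)*(h + 3)*(h)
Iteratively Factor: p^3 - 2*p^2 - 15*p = (p - 5)*(p^2 + 3*p) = (p - 5)*(p + 3)*(p)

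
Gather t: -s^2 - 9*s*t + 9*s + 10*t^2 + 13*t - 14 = -s^2 + 9*s + 10*t^2 + t*(13 - 9*s) - 14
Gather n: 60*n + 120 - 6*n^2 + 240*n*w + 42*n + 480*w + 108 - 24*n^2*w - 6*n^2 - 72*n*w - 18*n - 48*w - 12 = n^2*(-24*w - 12) + n*(168*w + 84) + 432*w + 216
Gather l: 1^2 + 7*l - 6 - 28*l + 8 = 3 - 21*l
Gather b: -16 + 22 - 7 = -1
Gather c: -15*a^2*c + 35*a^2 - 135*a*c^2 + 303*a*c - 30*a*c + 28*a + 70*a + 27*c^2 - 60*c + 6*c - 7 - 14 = 35*a^2 + 98*a + c^2*(27 - 135*a) + c*(-15*a^2 + 273*a - 54) - 21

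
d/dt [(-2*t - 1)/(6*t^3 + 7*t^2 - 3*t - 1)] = (24*t^3 + 32*t^2 + 14*t - 1)/(36*t^6 + 84*t^5 + 13*t^4 - 54*t^3 - 5*t^2 + 6*t + 1)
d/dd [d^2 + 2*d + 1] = 2*d + 2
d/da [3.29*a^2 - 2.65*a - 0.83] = 6.58*a - 2.65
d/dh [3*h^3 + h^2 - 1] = h*(9*h + 2)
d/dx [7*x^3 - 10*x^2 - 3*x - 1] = 21*x^2 - 20*x - 3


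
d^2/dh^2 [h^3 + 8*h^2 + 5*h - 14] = 6*h + 16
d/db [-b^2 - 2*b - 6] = -2*b - 2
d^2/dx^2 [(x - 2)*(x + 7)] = 2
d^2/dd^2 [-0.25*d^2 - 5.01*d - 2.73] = -0.500000000000000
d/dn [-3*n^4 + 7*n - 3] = 7 - 12*n^3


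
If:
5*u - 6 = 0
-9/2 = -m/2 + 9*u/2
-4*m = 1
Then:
No Solution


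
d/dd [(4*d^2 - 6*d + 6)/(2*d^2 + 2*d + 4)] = (5*d^2 + 2*d - 9)/(d^4 + 2*d^3 + 5*d^2 + 4*d + 4)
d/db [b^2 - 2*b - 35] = 2*b - 2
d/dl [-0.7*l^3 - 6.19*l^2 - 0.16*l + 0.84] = -2.1*l^2 - 12.38*l - 0.16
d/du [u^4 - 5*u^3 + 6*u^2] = u*(4*u^2 - 15*u + 12)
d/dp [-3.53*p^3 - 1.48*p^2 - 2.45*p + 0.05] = -10.59*p^2 - 2.96*p - 2.45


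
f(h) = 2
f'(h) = 0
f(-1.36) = 2.00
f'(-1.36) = 0.00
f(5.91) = 2.00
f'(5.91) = 0.00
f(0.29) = 2.00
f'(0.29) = 0.00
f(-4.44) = 2.00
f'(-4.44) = 0.00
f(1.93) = 2.00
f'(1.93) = 0.00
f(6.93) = 2.00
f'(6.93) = 0.00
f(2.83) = 2.00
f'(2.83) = 0.00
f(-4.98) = 2.00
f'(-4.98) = 0.00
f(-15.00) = 2.00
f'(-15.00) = 0.00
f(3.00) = 2.00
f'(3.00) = 0.00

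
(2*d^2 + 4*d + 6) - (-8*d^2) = 10*d^2 + 4*d + 6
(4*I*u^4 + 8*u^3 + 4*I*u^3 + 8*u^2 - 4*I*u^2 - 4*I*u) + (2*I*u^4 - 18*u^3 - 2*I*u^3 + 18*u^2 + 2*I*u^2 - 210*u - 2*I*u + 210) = 6*I*u^4 - 10*u^3 + 2*I*u^3 + 26*u^2 - 2*I*u^2 - 210*u - 6*I*u + 210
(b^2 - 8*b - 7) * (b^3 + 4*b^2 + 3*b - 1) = b^5 - 4*b^4 - 36*b^3 - 53*b^2 - 13*b + 7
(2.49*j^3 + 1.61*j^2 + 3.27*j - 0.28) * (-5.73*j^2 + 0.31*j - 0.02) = -14.2677*j^5 - 8.4534*j^4 - 18.2878*j^3 + 2.5859*j^2 - 0.1522*j + 0.0056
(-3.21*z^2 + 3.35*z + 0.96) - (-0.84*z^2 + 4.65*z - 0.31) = -2.37*z^2 - 1.3*z + 1.27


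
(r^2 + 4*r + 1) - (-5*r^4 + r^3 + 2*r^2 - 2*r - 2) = 5*r^4 - r^3 - r^2 + 6*r + 3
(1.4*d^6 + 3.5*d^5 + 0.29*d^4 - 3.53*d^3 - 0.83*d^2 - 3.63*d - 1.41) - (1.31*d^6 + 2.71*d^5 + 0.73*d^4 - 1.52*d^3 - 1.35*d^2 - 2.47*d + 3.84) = 0.0899999999999999*d^6 + 0.79*d^5 - 0.44*d^4 - 2.01*d^3 + 0.52*d^2 - 1.16*d - 5.25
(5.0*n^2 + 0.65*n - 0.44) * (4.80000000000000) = 24.0*n^2 + 3.12*n - 2.112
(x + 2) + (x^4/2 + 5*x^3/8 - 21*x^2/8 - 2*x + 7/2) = x^4/2 + 5*x^3/8 - 21*x^2/8 - x + 11/2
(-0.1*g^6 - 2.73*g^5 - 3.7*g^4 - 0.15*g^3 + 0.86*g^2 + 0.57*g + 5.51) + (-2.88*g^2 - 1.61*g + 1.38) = -0.1*g^6 - 2.73*g^5 - 3.7*g^4 - 0.15*g^3 - 2.02*g^2 - 1.04*g + 6.89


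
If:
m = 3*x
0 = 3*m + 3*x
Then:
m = 0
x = 0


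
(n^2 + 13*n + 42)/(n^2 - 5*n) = (n^2 + 13*n + 42)/(n*(n - 5))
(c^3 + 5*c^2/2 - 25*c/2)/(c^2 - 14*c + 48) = c*(2*c^2 + 5*c - 25)/(2*(c^2 - 14*c + 48))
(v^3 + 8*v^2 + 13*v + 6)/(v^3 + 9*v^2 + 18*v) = (v^2 + 2*v + 1)/(v*(v + 3))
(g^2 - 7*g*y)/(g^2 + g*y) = (g - 7*y)/(g + y)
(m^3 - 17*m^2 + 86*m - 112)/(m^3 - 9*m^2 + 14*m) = (m - 8)/m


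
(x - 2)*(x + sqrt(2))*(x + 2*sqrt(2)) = x^3 - 2*x^2 + 3*sqrt(2)*x^2 - 6*sqrt(2)*x + 4*x - 8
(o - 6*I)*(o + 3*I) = o^2 - 3*I*o + 18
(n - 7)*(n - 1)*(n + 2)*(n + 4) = n^4 - 2*n^3 - 33*n^2 - 22*n + 56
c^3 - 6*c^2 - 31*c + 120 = (c - 8)*(c - 3)*(c + 5)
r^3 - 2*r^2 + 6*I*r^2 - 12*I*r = r*(r - 2)*(r + 6*I)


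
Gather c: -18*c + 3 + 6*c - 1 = 2 - 12*c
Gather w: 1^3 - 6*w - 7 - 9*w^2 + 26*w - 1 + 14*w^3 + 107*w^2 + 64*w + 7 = 14*w^3 + 98*w^2 + 84*w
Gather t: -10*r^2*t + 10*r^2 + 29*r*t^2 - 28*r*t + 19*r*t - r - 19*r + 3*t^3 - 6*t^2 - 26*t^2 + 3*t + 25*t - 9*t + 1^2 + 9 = 10*r^2 - 20*r + 3*t^3 + t^2*(29*r - 32) + t*(-10*r^2 - 9*r + 19) + 10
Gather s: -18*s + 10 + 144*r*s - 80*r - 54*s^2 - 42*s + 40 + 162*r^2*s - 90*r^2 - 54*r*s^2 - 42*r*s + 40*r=-90*r^2 - 40*r + s^2*(-54*r - 54) + s*(162*r^2 + 102*r - 60) + 50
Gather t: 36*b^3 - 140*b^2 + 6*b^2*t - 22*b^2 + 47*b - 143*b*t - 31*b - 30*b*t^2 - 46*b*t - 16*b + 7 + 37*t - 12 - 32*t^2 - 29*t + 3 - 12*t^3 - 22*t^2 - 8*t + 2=36*b^3 - 162*b^2 - 12*t^3 + t^2*(-30*b - 54) + t*(6*b^2 - 189*b)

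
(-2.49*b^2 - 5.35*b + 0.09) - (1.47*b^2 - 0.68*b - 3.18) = -3.96*b^2 - 4.67*b + 3.27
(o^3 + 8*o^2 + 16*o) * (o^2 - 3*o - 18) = o^5 + 5*o^4 - 26*o^3 - 192*o^2 - 288*o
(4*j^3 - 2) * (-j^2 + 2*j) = -4*j^5 + 8*j^4 + 2*j^2 - 4*j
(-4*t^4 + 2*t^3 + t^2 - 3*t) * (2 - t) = 4*t^5 - 10*t^4 + 3*t^3 + 5*t^2 - 6*t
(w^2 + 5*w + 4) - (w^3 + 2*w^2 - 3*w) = -w^3 - w^2 + 8*w + 4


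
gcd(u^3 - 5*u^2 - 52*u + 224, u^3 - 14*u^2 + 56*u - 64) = u^2 - 12*u + 32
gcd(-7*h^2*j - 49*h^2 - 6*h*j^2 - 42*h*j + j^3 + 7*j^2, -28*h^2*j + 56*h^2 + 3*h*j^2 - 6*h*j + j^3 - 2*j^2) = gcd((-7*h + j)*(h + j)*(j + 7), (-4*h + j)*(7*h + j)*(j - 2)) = 1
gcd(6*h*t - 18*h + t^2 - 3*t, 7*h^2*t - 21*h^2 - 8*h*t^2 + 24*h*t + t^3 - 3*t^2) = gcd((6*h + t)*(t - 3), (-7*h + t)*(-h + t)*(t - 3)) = t - 3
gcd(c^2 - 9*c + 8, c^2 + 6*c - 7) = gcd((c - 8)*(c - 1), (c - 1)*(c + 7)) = c - 1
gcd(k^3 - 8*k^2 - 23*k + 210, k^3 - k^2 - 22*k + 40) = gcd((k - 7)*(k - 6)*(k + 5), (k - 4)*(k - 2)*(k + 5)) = k + 5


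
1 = 1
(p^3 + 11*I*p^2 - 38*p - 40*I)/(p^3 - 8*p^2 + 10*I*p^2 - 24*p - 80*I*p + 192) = (p^2 + 7*I*p - 10)/(p^2 + p*(-8 + 6*I) - 48*I)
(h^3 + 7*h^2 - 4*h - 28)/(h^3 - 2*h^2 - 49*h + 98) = (h + 2)/(h - 7)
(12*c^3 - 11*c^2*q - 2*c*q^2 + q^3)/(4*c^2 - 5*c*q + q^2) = 3*c + q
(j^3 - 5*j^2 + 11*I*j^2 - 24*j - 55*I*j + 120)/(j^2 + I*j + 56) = (j^2 + j*(-5 + 3*I) - 15*I)/(j - 7*I)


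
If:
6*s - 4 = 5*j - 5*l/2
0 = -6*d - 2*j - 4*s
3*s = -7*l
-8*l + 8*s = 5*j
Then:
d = 80/91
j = -128/91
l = 24/91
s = -8/13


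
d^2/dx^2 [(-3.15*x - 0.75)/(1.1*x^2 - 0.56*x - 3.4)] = ((2.2*x - 0.56)*(3.15*x + 0.75)*(4.4*x - 1.12) + (20.79*x - 1.878)*(-1.1*x^2 + 0.56*x + 3.4))/(-1.1*x^2 + 0.56*x + 3.4)^3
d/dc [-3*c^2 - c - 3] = -6*c - 1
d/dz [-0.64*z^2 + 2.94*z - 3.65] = 2.94 - 1.28*z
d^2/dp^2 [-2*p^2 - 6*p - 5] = -4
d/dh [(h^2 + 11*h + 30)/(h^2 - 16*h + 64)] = (-27*h - 148)/(h^3 - 24*h^2 + 192*h - 512)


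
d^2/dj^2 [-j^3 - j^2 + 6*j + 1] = -6*j - 2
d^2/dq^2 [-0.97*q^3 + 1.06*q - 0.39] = -5.82*q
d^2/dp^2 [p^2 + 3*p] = 2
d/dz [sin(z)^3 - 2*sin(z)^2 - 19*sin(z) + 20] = (3*sin(z)^2 - 4*sin(z) - 19)*cos(z)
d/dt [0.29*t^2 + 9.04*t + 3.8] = 0.58*t + 9.04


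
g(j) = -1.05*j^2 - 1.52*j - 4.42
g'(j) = -2.1*j - 1.52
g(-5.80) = -30.93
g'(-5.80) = 10.66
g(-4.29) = -17.22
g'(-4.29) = 7.49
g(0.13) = -4.64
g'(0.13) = -1.79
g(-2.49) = -7.15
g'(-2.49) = 3.71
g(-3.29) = -10.78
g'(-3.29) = 5.39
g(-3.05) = -9.55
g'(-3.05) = 4.88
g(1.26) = -8.00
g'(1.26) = -4.17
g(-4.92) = -22.36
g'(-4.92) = 8.81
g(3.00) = -18.43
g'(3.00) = -7.82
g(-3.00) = -9.31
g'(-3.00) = 4.78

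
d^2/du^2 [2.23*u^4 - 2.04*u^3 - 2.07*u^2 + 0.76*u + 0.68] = 26.76*u^2 - 12.24*u - 4.14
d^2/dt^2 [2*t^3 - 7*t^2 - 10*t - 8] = 12*t - 14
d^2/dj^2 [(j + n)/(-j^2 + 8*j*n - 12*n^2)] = 2*(-4*(j - 4*n)^2*(j + n) + (3*j - 7*n)*(j^2 - 8*j*n + 12*n^2))/(j^2 - 8*j*n + 12*n^2)^3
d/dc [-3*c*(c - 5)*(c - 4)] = -9*c^2 + 54*c - 60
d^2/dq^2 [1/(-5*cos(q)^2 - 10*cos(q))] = (2*(1 - cos(2*q))^2 - 15*cos(q) + 6*cos(2*q) + 3*cos(3*q) - 18)/(10*(cos(q) + 2)^3*cos(q)^3)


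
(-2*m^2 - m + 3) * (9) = -18*m^2 - 9*m + 27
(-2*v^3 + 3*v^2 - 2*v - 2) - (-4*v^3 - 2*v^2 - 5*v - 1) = 2*v^3 + 5*v^2 + 3*v - 1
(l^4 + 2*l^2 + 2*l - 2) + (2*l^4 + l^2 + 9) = 3*l^4 + 3*l^2 + 2*l + 7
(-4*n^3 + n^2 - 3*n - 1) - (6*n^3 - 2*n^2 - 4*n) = -10*n^3 + 3*n^2 + n - 1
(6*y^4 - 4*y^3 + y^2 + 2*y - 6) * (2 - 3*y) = -18*y^5 + 24*y^4 - 11*y^3 - 4*y^2 + 22*y - 12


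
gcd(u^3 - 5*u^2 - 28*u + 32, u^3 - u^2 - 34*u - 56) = u + 4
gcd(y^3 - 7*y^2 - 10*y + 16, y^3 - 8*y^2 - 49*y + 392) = y - 8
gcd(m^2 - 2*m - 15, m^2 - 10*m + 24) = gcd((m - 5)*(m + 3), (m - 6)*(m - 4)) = 1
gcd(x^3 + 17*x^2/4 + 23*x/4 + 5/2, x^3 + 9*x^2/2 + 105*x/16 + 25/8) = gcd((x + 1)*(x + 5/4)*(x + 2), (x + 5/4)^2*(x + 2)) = x^2 + 13*x/4 + 5/2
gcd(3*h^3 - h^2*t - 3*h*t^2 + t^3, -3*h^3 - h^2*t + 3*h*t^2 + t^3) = -h^2 + t^2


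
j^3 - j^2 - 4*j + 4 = (j - 2)*(j - 1)*(j + 2)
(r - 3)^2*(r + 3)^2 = r^4 - 18*r^2 + 81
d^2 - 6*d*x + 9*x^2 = (d - 3*x)^2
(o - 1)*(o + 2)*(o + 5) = o^3 + 6*o^2 + 3*o - 10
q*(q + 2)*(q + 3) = q^3 + 5*q^2 + 6*q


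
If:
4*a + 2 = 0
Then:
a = -1/2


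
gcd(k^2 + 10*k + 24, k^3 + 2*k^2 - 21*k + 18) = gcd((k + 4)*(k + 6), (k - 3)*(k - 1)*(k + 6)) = k + 6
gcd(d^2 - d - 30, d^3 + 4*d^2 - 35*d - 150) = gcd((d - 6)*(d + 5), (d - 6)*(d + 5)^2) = d^2 - d - 30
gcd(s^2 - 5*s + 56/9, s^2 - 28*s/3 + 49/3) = s - 7/3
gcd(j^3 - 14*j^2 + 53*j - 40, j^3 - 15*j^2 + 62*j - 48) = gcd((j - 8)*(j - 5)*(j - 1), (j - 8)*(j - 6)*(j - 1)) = j^2 - 9*j + 8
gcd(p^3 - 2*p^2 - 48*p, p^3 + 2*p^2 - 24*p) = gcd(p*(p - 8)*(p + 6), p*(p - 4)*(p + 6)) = p^2 + 6*p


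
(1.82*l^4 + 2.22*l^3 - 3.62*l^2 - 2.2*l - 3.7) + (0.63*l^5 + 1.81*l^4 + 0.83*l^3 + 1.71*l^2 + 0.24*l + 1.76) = 0.63*l^5 + 3.63*l^4 + 3.05*l^3 - 1.91*l^2 - 1.96*l - 1.94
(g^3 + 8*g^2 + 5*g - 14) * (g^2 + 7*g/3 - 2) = g^5 + 31*g^4/3 + 65*g^3/3 - 55*g^2/3 - 128*g/3 + 28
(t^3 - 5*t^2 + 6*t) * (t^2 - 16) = t^5 - 5*t^4 - 10*t^3 + 80*t^2 - 96*t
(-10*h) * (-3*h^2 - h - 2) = 30*h^3 + 10*h^2 + 20*h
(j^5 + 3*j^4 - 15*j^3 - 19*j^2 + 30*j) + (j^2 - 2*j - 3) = j^5 + 3*j^4 - 15*j^3 - 18*j^2 + 28*j - 3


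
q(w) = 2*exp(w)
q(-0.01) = 1.98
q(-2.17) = 0.23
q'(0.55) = 3.47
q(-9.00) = 0.00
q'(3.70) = 80.89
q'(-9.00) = 0.00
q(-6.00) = 0.00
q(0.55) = 3.47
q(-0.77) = 0.93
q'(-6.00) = 0.00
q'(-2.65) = 0.14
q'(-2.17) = 0.23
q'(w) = 2*exp(w)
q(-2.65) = 0.14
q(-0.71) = 0.98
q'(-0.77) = 0.93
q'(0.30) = 2.70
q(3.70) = 80.89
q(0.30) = 2.70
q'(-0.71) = 0.98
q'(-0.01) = 1.98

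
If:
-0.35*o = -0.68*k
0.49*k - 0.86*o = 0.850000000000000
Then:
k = -0.72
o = -1.40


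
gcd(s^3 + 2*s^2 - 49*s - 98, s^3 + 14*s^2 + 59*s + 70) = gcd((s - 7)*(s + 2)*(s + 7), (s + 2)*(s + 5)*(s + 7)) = s^2 + 9*s + 14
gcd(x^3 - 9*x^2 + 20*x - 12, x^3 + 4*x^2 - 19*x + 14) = x^2 - 3*x + 2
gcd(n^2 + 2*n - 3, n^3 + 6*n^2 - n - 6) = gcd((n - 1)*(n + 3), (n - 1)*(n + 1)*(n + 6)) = n - 1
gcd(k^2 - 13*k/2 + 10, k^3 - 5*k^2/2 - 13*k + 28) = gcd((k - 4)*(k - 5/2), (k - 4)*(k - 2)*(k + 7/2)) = k - 4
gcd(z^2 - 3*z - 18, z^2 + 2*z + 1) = 1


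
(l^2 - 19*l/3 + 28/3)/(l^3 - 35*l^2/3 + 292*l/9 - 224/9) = 3*(l - 4)/(3*l^2 - 28*l + 32)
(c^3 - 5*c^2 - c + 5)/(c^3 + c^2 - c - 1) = (c - 5)/(c + 1)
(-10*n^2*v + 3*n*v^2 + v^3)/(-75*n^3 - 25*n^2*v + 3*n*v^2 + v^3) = v*(-2*n + v)/(-15*n^2 - 2*n*v + v^2)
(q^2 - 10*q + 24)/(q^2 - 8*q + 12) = (q - 4)/(q - 2)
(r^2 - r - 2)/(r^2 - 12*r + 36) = (r^2 - r - 2)/(r^2 - 12*r + 36)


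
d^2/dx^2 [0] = 0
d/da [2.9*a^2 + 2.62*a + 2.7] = 5.8*a + 2.62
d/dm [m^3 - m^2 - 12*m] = 3*m^2 - 2*m - 12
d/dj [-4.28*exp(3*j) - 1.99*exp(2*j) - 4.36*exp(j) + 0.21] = (-12.84*exp(2*j) - 3.98*exp(j) - 4.36)*exp(j)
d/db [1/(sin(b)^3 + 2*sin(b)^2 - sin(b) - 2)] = (-3*sin(b)^2 - 4*sin(b) + 1)/((sin(b) + 2)^2*cos(b)^3)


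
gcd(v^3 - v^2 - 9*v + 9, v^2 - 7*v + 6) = v - 1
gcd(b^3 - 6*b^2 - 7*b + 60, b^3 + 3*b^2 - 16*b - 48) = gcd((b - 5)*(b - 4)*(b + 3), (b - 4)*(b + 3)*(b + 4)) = b^2 - b - 12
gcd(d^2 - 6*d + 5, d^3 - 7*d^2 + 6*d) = d - 1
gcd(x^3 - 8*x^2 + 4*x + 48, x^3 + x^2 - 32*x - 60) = x^2 - 4*x - 12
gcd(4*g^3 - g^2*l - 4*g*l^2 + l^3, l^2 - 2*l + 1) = 1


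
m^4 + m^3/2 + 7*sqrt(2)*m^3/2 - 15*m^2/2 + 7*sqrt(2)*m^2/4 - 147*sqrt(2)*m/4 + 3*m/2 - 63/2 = (m - 3)*(m + 7/2)*(m + sqrt(2)/2)*(m + 3*sqrt(2))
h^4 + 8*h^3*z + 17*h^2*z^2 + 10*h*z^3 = h*(h + z)*(h + 2*z)*(h + 5*z)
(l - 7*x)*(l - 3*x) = l^2 - 10*l*x + 21*x^2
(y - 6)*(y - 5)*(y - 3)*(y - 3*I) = y^4 - 14*y^3 - 3*I*y^3 + 63*y^2 + 42*I*y^2 - 90*y - 189*I*y + 270*I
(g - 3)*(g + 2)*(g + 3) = g^3 + 2*g^2 - 9*g - 18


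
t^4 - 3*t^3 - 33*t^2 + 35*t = t*(t - 7)*(t - 1)*(t + 5)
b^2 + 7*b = b*(b + 7)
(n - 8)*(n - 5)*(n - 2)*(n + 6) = n^4 - 9*n^3 - 24*n^2 + 316*n - 480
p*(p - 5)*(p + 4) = p^3 - p^2 - 20*p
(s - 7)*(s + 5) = s^2 - 2*s - 35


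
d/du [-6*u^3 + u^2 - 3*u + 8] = -18*u^2 + 2*u - 3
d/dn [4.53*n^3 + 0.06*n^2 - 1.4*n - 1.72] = 13.59*n^2 + 0.12*n - 1.4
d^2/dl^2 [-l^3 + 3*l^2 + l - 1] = 6 - 6*l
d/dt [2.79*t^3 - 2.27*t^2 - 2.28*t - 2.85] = 8.37*t^2 - 4.54*t - 2.28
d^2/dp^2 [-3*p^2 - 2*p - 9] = -6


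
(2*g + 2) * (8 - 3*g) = -6*g^2 + 10*g + 16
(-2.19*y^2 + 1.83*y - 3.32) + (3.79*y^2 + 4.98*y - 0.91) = 1.6*y^2 + 6.81*y - 4.23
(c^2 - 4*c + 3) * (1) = c^2 - 4*c + 3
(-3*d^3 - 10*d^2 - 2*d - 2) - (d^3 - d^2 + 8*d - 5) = -4*d^3 - 9*d^2 - 10*d + 3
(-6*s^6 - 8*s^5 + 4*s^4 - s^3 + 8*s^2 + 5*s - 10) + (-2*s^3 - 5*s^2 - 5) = -6*s^6 - 8*s^5 + 4*s^4 - 3*s^3 + 3*s^2 + 5*s - 15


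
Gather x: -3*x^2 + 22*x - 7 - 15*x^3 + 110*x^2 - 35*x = -15*x^3 + 107*x^2 - 13*x - 7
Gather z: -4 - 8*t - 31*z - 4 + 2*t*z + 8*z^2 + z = -8*t + 8*z^2 + z*(2*t - 30) - 8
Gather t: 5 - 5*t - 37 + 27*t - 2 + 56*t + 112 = 78*t + 78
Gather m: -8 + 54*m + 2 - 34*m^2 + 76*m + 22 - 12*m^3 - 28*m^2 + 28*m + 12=-12*m^3 - 62*m^2 + 158*m + 28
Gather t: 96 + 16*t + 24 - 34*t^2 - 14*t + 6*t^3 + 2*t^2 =6*t^3 - 32*t^2 + 2*t + 120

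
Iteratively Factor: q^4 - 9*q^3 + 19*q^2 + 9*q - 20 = (q - 1)*(q^3 - 8*q^2 + 11*q + 20) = (q - 4)*(q - 1)*(q^2 - 4*q - 5) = (q - 4)*(q - 1)*(q + 1)*(q - 5)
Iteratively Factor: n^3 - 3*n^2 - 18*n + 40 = (n - 2)*(n^2 - n - 20) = (n - 2)*(n + 4)*(n - 5)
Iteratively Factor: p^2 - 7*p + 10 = (p - 5)*(p - 2)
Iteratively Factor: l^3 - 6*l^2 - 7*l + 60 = (l + 3)*(l^2 - 9*l + 20) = (l - 5)*(l + 3)*(l - 4)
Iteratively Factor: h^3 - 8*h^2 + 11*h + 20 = (h + 1)*(h^2 - 9*h + 20) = (h - 4)*(h + 1)*(h - 5)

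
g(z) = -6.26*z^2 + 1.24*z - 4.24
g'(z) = 1.24 - 12.52*z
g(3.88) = -93.67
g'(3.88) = -47.34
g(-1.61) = -22.46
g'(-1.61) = 21.40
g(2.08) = -28.74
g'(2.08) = -24.80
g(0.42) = -4.82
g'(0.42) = -4.02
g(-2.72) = -53.93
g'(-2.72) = 35.29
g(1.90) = -24.48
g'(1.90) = -22.55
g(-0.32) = -5.28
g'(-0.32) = 5.25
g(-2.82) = -57.52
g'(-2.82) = 36.55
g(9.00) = -500.14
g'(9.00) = -111.44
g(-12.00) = -920.56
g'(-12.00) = 151.48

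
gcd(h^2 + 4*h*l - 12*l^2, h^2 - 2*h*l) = h - 2*l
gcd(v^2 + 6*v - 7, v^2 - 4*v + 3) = v - 1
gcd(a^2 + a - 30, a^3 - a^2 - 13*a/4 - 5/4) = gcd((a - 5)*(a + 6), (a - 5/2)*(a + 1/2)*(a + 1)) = 1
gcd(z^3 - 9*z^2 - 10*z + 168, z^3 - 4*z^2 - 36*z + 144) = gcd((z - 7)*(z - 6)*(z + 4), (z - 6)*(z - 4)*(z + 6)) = z - 6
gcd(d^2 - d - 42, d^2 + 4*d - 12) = d + 6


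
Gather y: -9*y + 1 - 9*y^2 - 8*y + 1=-9*y^2 - 17*y + 2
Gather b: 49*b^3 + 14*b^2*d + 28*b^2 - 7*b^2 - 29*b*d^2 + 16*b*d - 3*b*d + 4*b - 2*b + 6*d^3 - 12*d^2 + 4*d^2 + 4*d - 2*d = 49*b^3 + b^2*(14*d + 21) + b*(-29*d^2 + 13*d + 2) + 6*d^3 - 8*d^2 + 2*d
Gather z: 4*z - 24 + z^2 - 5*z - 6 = z^2 - z - 30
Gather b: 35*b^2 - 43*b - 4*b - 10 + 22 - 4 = 35*b^2 - 47*b + 8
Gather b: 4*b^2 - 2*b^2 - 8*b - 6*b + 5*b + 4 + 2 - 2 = 2*b^2 - 9*b + 4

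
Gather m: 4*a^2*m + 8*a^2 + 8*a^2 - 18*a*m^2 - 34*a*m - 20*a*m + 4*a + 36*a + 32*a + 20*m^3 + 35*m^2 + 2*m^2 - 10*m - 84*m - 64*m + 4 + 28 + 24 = 16*a^2 + 72*a + 20*m^3 + m^2*(37 - 18*a) + m*(4*a^2 - 54*a - 158) + 56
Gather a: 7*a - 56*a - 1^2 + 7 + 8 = 14 - 49*a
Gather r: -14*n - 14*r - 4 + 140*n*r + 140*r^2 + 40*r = -14*n + 140*r^2 + r*(140*n + 26) - 4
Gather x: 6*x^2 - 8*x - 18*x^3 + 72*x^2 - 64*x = -18*x^3 + 78*x^2 - 72*x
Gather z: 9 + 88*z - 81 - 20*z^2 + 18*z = -20*z^2 + 106*z - 72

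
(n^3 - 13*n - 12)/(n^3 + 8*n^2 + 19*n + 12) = (n - 4)/(n + 4)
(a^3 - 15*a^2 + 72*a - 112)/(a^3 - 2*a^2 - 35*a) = (a^2 - 8*a + 16)/(a*(a + 5))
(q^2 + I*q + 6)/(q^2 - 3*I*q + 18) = (q - 2*I)/(q - 6*I)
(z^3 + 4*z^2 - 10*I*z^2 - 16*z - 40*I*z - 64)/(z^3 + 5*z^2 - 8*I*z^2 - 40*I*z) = (z^2 + 2*z*(2 - I) - 8*I)/(z*(z + 5))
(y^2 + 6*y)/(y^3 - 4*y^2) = (y + 6)/(y*(y - 4))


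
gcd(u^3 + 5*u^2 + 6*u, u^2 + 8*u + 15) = u + 3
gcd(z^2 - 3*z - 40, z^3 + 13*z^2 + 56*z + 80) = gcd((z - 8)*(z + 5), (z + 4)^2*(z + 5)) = z + 5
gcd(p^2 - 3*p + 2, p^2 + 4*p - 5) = p - 1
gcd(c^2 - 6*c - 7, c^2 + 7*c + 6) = c + 1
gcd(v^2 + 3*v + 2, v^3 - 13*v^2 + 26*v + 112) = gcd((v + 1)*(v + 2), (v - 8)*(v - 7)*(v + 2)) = v + 2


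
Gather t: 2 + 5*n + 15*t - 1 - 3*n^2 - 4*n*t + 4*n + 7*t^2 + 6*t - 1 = -3*n^2 + 9*n + 7*t^2 + t*(21 - 4*n)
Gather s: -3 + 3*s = 3*s - 3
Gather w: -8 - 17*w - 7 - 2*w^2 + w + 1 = -2*w^2 - 16*w - 14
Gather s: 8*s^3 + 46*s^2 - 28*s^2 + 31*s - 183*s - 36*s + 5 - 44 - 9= 8*s^3 + 18*s^2 - 188*s - 48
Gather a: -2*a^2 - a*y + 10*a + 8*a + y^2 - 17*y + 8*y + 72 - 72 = -2*a^2 + a*(18 - y) + y^2 - 9*y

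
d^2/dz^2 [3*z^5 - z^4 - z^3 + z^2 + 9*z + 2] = 60*z^3 - 12*z^2 - 6*z + 2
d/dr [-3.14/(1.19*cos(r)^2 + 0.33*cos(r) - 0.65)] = -(7.4732*cos(r) + 1.0362)*sin(r)/(1.19*cos(r)^2 + 0.33*cos(r) - 0.65)^2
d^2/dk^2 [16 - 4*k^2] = -8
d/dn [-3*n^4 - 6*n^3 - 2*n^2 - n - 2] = -12*n^3 - 18*n^2 - 4*n - 1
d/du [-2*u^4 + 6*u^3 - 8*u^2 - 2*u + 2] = -8*u^3 + 18*u^2 - 16*u - 2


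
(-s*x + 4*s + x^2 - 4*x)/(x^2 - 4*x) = (-s + x)/x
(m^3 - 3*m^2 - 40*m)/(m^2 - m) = (m^2 - 3*m - 40)/(m - 1)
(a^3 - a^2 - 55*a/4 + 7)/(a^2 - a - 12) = (a^2 + 3*a - 7/4)/(a + 3)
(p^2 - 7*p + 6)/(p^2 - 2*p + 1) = (p - 6)/(p - 1)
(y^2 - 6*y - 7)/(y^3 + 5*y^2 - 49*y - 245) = (y + 1)/(y^2 + 12*y + 35)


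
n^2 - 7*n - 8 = (n - 8)*(n + 1)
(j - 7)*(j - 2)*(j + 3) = j^3 - 6*j^2 - 13*j + 42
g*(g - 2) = g^2 - 2*g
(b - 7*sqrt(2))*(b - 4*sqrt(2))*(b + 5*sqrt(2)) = b^3 - 6*sqrt(2)*b^2 - 54*b + 280*sqrt(2)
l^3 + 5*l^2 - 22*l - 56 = (l - 4)*(l + 2)*(l + 7)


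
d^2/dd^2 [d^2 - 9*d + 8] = 2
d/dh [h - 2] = 1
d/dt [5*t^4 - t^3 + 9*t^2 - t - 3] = 20*t^3 - 3*t^2 + 18*t - 1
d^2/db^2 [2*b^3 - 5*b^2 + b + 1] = 12*b - 10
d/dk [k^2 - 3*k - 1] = 2*k - 3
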